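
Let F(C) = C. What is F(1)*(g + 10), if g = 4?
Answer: 14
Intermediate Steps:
F(1)*(g + 10) = 1*(4 + 10) = 1*14 = 14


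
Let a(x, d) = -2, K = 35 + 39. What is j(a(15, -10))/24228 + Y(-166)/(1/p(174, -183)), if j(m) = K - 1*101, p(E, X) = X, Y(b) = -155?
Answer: 76358577/2692 ≈ 28365.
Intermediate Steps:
K = 74
j(m) = -27 (j(m) = 74 - 1*101 = 74 - 101 = -27)
j(a(15, -10))/24228 + Y(-166)/(1/p(174, -183)) = -27/24228 - 155/(1/(-183)) = -27*1/24228 - 155/(-1/183) = -3/2692 - 155*(-183) = -3/2692 + 28365 = 76358577/2692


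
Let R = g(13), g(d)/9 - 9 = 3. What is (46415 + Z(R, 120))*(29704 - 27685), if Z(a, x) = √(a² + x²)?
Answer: 93711885 + 24228*√181 ≈ 9.4038e+7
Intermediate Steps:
g(d) = 108 (g(d) = 81 + 9*3 = 81 + 27 = 108)
R = 108
(46415 + Z(R, 120))*(29704 - 27685) = (46415 + √(108² + 120²))*(29704 - 27685) = (46415 + √(11664 + 14400))*2019 = (46415 + √26064)*2019 = (46415 + 12*√181)*2019 = 93711885 + 24228*√181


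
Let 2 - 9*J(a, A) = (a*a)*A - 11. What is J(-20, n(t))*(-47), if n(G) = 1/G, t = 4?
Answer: 1363/3 ≈ 454.33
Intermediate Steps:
J(a, A) = 13/9 - A*a²/9 (J(a, A) = 2/9 - ((a*a)*A - 11)/9 = 2/9 - (a²*A - 11)/9 = 2/9 - (A*a² - 11)/9 = 2/9 - (-11 + A*a²)/9 = 2/9 + (11/9 - A*a²/9) = 13/9 - A*a²/9)
J(-20, n(t))*(-47) = (13/9 - ⅑*(-20)²/4)*(-47) = (13/9 - ⅑*¼*400)*(-47) = (13/9 - 100/9)*(-47) = -29/3*(-47) = 1363/3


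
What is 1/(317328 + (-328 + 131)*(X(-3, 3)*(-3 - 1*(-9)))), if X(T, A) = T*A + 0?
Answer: 1/327966 ≈ 3.0491e-6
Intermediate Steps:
X(T, A) = A*T (X(T, A) = A*T + 0 = A*T)
1/(317328 + (-328 + 131)*(X(-3, 3)*(-3 - 1*(-9)))) = 1/(317328 + (-328 + 131)*((3*(-3))*(-3 - 1*(-9)))) = 1/(317328 - (-1773)*(-3 + 9)) = 1/(317328 - (-1773)*6) = 1/(317328 - 197*(-54)) = 1/(317328 + 10638) = 1/327966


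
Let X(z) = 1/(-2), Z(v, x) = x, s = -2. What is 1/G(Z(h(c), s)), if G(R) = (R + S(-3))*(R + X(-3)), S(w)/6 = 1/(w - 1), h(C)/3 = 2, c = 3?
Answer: 4/35 ≈ 0.11429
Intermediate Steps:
h(C) = 6 (h(C) = 3*2 = 6)
S(w) = 6/(-1 + w) (S(w) = 6/(w - 1) = 6/(-1 + w))
X(z) = -½
G(R) = (-3/2 + R)*(-½ + R) (G(R) = (R + 6/(-1 - 3))*(R - ½) = (R + 6/(-4))*(-½ + R) = (R + 6*(-¼))*(-½ + R) = (R - 3/2)*(-½ + R) = (-3/2 + R)*(-½ + R))
1/G(Z(h(c), s)) = 1/(¾ + (-2)² - 2*(-2)) = 1/(¾ + 4 + 4) = 1/(35/4) = 4/35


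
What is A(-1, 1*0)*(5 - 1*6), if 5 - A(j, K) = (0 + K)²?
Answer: -5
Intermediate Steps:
A(j, K) = 5 - K² (A(j, K) = 5 - (0 + K)² = 5 - K²)
A(-1, 1*0)*(5 - 1*6) = (5 - (1*0)²)*(5 - 1*6) = (5 - 1*0²)*(5 - 6) = (5 - 1*0)*(-1) = (5 + 0)*(-1) = 5*(-1) = -5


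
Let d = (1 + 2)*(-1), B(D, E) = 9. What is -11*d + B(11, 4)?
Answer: 42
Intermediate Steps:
d = -3 (d = 3*(-1) = -3)
-11*d + B(11, 4) = -11*(-3) + 9 = 33 + 9 = 42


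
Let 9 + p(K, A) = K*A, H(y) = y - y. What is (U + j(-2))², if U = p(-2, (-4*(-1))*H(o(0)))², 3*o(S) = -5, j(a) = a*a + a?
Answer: 6889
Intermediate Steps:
j(a) = a + a² (j(a) = a² + a = a + a²)
o(S) = -5/3 (o(S) = (⅓)*(-5) = -5/3)
H(y) = 0
p(K, A) = -9 + A*K (p(K, A) = -9 + K*A = -9 + A*K)
U = 81 (U = (-9 + (-4*(-1)*0)*(-2))² = (-9 + (4*0)*(-2))² = (-9 + 0*(-2))² = (-9 + 0)² = (-9)² = 81)
(U + j(-2))² = (81 - 2*(1 - 2))² = (81 - 2*(-1))² = (81 + 2)² = 83² = 6889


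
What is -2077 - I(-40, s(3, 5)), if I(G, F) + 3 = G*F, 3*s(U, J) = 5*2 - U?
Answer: -5942/3 ≈ -1980.7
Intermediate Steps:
s(U, J) = 10/3 - U/3 (s(U, J) = (5*2 - U)/3 = (10 - U)/3 = 10/3 - U/3)
I(G, F) = -3 + F*G (I(G, F) = -3 + G*F = -3 + F*G)
-2077 - I(-40, s(3, 5)) = -2077 - (-3 + (10/3 - 1/3*3)*(-40)) = -2077 - (-3 + (10/3 - 1)*(-40)) = -2077 - (-3 + (7/3)*(-40)) = -2077 - (-3 - 280/3) = -2077 - 1*(-289/3) = -2077 + 289/3 = -5942/3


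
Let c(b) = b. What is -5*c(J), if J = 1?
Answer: -5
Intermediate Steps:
-5*c(J) = -5*1 = -5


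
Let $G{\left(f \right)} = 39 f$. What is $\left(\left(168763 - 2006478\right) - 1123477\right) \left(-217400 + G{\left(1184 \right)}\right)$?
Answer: $507027139008$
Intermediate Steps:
$\left(\left(168763 - 2006478\right) - 1123477\right) \left(-217400 + G{\left(1184 \right)}\right) = \left(\left(168763 - 2006478\right) - 1123477\right) \left(-217400 + 39 \cdot 1184\right) = \left(-1837715 - 1123477\right) \left(-217400 + 46176\right) = \left(-2961192\right) \left(-171224\right) = 507027139008$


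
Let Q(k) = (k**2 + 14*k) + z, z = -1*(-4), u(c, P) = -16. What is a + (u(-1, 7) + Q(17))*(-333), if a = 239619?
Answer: 68124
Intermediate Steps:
z = 4
Q(k) = 4 + k**2 + 14*k (Q(k) = (k**2 + 14*k) + 4 = 4 + k**2 + 14*k)
a + (u(-1, 7) + Q(17))*(-333) = 239619 + (-16 + (4 + 17**2 + 14*17))*(-333) = 239619 + (-16 + (4 + 289 + 238))*(-333) = 239619 + (-16 + 531)*(-333) = 239619 + 515*(-333) = 239619 - 171495 = 68124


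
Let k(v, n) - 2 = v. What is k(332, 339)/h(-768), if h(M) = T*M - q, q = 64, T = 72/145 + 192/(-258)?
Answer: 1041245/393376 ≈ 2.6469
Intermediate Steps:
k(v, n) = 2 + v
T = -1544/6235 (T = 72*(1/145) + 192*(-1/258) = 72/145 - 32/43 = -1544/6235 ≈ -0.24763)
h(M) = -64 - 1544*M/6235 (h(M) = -1544*M/6235 - 1*64 = -1544*M/6235 - 64 = -64 - 1544*M/6235)
k(332, 339)/h(-768) = (2 + 332)/(-64 - 1544/6235*(-768)) = 334/(-64 + 1185792/6235) = 334/(786752/6235) = 334*(6235/786752) = 1041245/393376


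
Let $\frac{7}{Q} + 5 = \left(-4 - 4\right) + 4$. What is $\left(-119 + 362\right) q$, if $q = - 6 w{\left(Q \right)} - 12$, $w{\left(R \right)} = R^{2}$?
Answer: $-3798$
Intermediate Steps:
$Q = - \frac{7}{9}$ ($Q = \frac{7}{-5 + \left(\left(-4 - 4\right) + 4\right)} = \frac{7}{-5 + \left(-8 + 4\right)} = \frac{7}{-5 - 4} = \frac{7}{-9} = 7 \left(- \frac{1}{9}\right) = - \frac{7}{9} \approx -0.77778$)
$q = - \frac{422}{27}$ ($q = - 6 \left(- \frac{7}{9}\right)^{2} - 12 = \left(-6\right) \frac{49}{81} - 12 = - \frac{98}{27} - 12 = - \frac{422}{27} \approx -15.63$)
$\left(-119 + 362\right) q = \left(-119 + 362\right) \left(- \frac{422}{27}\right) = 243 \left(- \frac{422}{27}\right) = -3798$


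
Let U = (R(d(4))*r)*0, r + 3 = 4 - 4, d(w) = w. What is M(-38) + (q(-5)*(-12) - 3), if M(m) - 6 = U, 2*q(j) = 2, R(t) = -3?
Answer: -9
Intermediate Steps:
r = -3 (r = -3 + (4 - 4) = -3 + 0 = -3)
q(j) = 1 (q(j) = (½)*2 = 1)
U = 0 (U = -3*(-3)*0 = 9*0 = 0)
M(m) = 6 (M(m) = 6 + 0 = 6)
M(-38) + (q(-5)*(-12) - 3) = 6 + (1*(-12) - 3) = 6 + (-12 - 3) = 6 - 15 = -9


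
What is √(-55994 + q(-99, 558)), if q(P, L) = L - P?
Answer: I*√55337 ≈ 235.24*I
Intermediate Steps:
√(-55994 + q(-99, 558)) = √(-55994 + (558 - 1*(-99))) = √(-55994 + (558 + 99)) = √(-55994 + 657) = √(-55337) = I*√55337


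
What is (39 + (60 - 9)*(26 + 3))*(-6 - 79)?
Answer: -129030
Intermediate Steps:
(39 + (60 - 9)*(26 + 3))*(-6 - 79) = (39 + 51*29)*(-85) = (39 + 1479)*(-85) = 1518*(-85) = -129030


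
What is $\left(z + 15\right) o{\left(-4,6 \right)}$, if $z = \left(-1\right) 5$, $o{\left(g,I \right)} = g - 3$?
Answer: $-70$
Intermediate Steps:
$o{\left(g,I \right)} = -3 + g$
$z = -5$
$\left(z + 15\right) o{\left(-4,6 \right)} = \left(-5 + 15\right) \left(-3 - 4\right) = 10 \left(-7\right) = -70$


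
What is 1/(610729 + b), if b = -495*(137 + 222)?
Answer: 1/433024 ≈ 2.3093e-6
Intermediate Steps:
b = -177705 (b = -495*359 = -177705)
1/(610729 + b) = 1/(610729 - 177705) = 1/433024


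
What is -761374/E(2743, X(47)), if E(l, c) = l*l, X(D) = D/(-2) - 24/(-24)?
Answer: -761374/7524049 ≈ -0.10119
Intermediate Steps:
X(D) = 1 - D/2 (X(D) = D*(-½) - 24*(-1/24) = -D/2 + 1 = 1 - D/2)
E(l, c) = l²
-761374/E(2743, X(47)) = -761374/(2743²) = -761374/7524049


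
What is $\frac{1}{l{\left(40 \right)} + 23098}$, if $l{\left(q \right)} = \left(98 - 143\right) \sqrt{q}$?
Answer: $\frac{11549}{266718302} + \frac{45 \sqrt{10}}{266718302} \approx 4.3834 \cdot 10^{-5}$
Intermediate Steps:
$l{\left(q \right)} = - 45 \sqrt{q}$
$\frac{1}{l{\left(40 \right)} + 23098} = \frac{1}{- 45 \sqrt{40} + 23098} = \frac{1}{- 45 \cdot 2 \sqrt{10} + 23098} = \frac{1}{- 90 \sqrt{10} + 23098} = \frac{1}{23098 - 90 \sqrt{10}}$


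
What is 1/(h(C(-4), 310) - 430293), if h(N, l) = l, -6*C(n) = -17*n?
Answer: -1/429983 ≈ -2.3257e-6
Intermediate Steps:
C(n) = 17*n/6 (C(n) = -(-17)*n/6 = 17*n/6)
1/(h(C(-4), 310) - 430293) = 1/(310 - 430293) = 1/(-429983) = -1/429983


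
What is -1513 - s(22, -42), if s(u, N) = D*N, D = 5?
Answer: -1303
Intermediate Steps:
s(u, N) = 5*N
-1513 - s(22, -42) = -1513 - 5*(-42) = -1513 - 1*(-210) = -1513 + 210 = -1303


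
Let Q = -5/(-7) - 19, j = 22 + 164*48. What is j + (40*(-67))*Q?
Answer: 398298/7 ≈ 56900.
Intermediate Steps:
j = 7894 (j = 22 + 7872 = 7894)
Q = -128/7 (Q = -5*(-⅐) - 19 = 5/7 - 19 = -128/7 ≈ -18.286)
j + (40*(-67))*Q = 7894 + (40*(-67))*(-128/7) = 7894 - 2680*(-128/7) = 7894 + 343040/7 = 398298/7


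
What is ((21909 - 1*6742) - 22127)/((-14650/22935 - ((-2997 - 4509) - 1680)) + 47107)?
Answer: -31925520/258213061 ≈ -0.12364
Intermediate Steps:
((21909 - 1*6742) - 22127)/((-14650/22935 - ((-2997 - 4509) - 1680)) + 47107) = ((21909 - 6742) - 22127)/((-14650*1/22935 - (-7506 - 1680)) + 47107) = (15167 - 22127)/((-2930/4587 - 1*(-9186)) + 47107) = -6960/((-2930/4587 + 9186) + 47107) = -6960/(42133252/4587 + 47107) = -6960/258213061/4587 = -6960*4587/258213061 = -31925520/258213061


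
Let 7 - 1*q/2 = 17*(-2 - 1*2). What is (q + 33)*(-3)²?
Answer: 1647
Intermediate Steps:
q = 150 (q = 14 - 34*(-2 - 1*2) = 14 - 34*(-2 - 2) = 14 - 34*(-4) = 14 - 2*(-68) = 14 + 136 = 150)
(q + 33)*(-3)² = (150 + 33)*(-3)² = 183*9 = 1647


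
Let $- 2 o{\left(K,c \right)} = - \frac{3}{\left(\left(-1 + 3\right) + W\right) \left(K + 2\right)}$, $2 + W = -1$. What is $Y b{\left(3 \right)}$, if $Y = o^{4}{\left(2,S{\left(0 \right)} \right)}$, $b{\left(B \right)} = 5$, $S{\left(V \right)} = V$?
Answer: $\frac{405}{4096} \approx 0.098877$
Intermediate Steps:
$W = -3$ ($W = -2 - 1 = -3$)
$o{\left(K,c \right)} = \frac{3}{2 \left(-2 - K\right)}$ ($o{\left(K,c \right)} = - \frac{\left(-3\right) \frac{1}{\left(\left(-1 + 3\right) - 3\right) \left(K + 2\right)}}{2} = - \frac{\left(-3\right) \frac{1}{\left(2 - 3\right) \left(2 + K\right)}}{2} = - \frac{\left(-3\right) \frac{1}{\left(-1\right) \left(2 + K\right)}}{2} = - \frac{\left(-3\right) \frac{1}{-2 - K}}{2} = \frac{3}{2 \left(-2 - K\right)}$)
$Y = \frac{81}{4096}$ ($Y = \left(\frac{3}{2 \left(-2 - 2\right)}\right)^{4} = \left(\frac{3}{2 \left(-4\right)}\right)^{4} = \left(\frac{3}{2} \left(- \frac{1}{4}\right)\right)^{4} = \left(- \frac{3}{8}\right)^{4} = \frac{81}{4096} \approx 0.019775$)
$Y b{\left(3 \right)} = \frac{81}{4096} \cdot 5 = \frac{405}{4096}$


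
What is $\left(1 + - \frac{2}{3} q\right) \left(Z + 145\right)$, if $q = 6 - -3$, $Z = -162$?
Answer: $85$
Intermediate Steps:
$q = 9$ ($q = 6 + 3 = 9$)
$\left(1 + - \frac{2}{3} q\right) \left(Z + 145\right) = \left(1 + - \frac{2}{3} \cdot 9\right) \left(-162 + 145\right) = \left(1 + \left(-2\right) \frac{1}{3} \cdot 9\right) \left(-17\right) = \left(1 - 6\right) \left(-17\right) = \left(-5\right) \left(-17\right) = 85$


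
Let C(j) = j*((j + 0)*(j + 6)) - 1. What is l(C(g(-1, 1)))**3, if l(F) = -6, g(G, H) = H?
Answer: -216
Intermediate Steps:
C(j) = -1 + j**2*(6 + j) (C(j) = j*(j*(6 + j)) - 1 = j**2*(6 + j) - 1 = -1 + j**2*(6 + j))
l(C(g(-1, 1)))**3 = (-6)**3 = -216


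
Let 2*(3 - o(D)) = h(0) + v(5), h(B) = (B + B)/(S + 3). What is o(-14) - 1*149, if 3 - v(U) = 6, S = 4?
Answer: -289/2 ≈ -144.50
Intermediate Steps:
v(U) = -3 (v(U) = 3 - 1*6 = 3 - 6 = -3)
h(B) = 2*B/7 (h(B) = (B + B)/(4 + 3) = (2*B)/7 = (2*B)*(⅐) = 2*B/7)
o(D) = 9/2 (o(D) = 3 - ((2/7)*0 - 3)/2 = 3 - (0 - 3)/2 = 3 - ½*(-3) = 3 + 3/2 = 9/2)
o(-14) - 1*149 = 9/2 - 1*149 = 9/2 - 149 = -289/2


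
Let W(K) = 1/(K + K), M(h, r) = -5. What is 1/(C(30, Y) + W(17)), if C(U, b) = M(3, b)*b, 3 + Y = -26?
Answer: 34/4931 ≈ 0.0068952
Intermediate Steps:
Y = -29 (Y = -3 - 26 = -29)
W(K) = 1/(2*K)
C(U, b) = -5*b
1/(C(30, Y) + W(17)) = 1/(-5*(-29) + (½)/17) = 1/(145 + (½)*(1/17)) = 1/(145 + 1/34) = 1/(4931/34) = 34/4931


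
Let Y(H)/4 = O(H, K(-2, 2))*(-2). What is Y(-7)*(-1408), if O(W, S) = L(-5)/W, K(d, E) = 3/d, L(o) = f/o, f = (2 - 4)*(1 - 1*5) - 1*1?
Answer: 11264/5 ≈ 2252.8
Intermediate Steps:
f = 7 (f = -2*(1 - 5) - 1 = -2*(-4) - 1 = 8 - 1 = 7)
L(o) = 7/o
O(W, S) = -7/(5*W) (O(W, S) = (7/(-5))/W = (7*(-⅕))/W = -7/(5*W))
Y(H) = 56/(5*H) (Y(H) = 4*(-7/(5*H)*(-2)) = 4*(14/(5*H)) = 56/(5*H))
Y(-7)*(-1408) = ((56/5)/(-7))*(-1408) = ((56/5)*(-⅐))*(-1408) = -8/5*(-1408) = 11264/5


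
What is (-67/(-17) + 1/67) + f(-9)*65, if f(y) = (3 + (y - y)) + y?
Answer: -439704/1139 ≈ -386.04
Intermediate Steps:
f(y) = 3 + y (f(y) = (3 + 0) + y = 3 + y)
(-67/(-17) + 1/67) + f(-9)*65 = (-67/(-17) + 1/67) + (3 - 9)*65 = (-67*(-1/17) + 1*(1/67)) - 6*65 = (67/17 + 1/67) - 390 = 4506/1139 - 390 = -439704/1139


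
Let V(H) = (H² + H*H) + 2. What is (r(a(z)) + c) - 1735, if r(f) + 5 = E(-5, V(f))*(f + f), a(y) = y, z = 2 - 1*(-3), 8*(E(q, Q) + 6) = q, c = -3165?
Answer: -19885/4 ≈ -4971.3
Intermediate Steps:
V(H) = 2 + 2*H² (V(H) = (H² + H²) + 2 = 2*H² + 2 = 2 + 2*H²)
E(q, Q) = -6 + q/8
z = 5 (z = 2 + 3 = 5)
r(f) = -5 - 53*f/4 (r(f) = -5 + (-6 + (⅛)*(-5))*(f + f) = -5 + (-6 - 5/8)*(2*f) = -5 - 53*f/4)
(r(a(z)) + c) - 1735 = ((-5 - 53/4*5) - 3165) - 1735 = ((-5 - 265/4) - 3165) - 1735 = (-285/4 - 3165) - 1735 = -12945/4 - 1735 = -19885/4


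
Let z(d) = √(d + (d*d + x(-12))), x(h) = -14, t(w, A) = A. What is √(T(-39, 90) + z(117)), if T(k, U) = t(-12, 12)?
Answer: 2*√(3 + √862) ≈ 11.377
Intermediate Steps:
T(k, U) = 12
z(d) = √(-14 + d + d²) (z(d) = √(d + (d*d - 14)) = √(d + (d² - 14)) = √(d + (-14 + d²)) = √(-14 + d + d²))
√(T(-39, 90) + z(117)) = √(12 + √(-14 + 117 + 117²)) = √(12 + √(-14 + 117 + 13689)) = √(12 + √13792) = √(12 + 4*√862)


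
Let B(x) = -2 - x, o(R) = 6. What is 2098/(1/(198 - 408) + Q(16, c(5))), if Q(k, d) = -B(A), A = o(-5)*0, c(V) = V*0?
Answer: 440580/419 ≈ 1051.5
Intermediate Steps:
c(V) = 0
A = 0 (A = 6*0 = 0)
Q(k, d) = 2 (Q(k, d) = -(-2 - 1*0) = -(-2 + 0) = -1*(-2) = 2)
2098/(1/(198 - 408) + Q(16, c(5))) = 2098/(1/(198 - 408) + 2) = 2098/(1/(-210) + 2) = 2098/(-1/210 + 2) = 2098/(419/210) = 2098*(210/419) = 440580/419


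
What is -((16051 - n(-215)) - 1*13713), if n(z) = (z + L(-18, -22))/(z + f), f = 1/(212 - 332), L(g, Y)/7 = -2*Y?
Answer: -60333898/25801 ≈ -2338.4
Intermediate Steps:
L(g, Y) = -14*Y (L(g, Y) = 7*(-2*Y) = -14*Y)
f = -1/120 (f = 1/(-120) = -1/120 ≈ -0.0083333)
n(z) = (308 + z)/(-1/120 + z) (n(z) = (z - 14*(-22))/(z - 1/120) = (z + 308)/(-1/120 + z) = (308 + z)/(-1/120 + z))
-((16051 - n(-215)) - 1*13713) = -((16051 - 120*(308 - 215)/(-1 + 120*(-215))) - 1*13713) = -((16051 - 120*93/(-1 - 25800)) - 13713) = -((16051 - 120*93/(-25801)) - 13713) = -((16051 - 120*(-1)*93/25801) - 13713) = -((16051 - 1*(-11160/25801)) - 13713) = -((16051 + 11160/25801) - 13713) = -(414143011/25801 - 13713) = -1*60333898/25801 = -60333898/25801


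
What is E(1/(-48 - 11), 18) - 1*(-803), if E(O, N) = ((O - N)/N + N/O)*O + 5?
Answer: 51756571/62658 ≈ 826.02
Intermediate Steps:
E(O, N) = 5 + O*(N/O + (O - N)/N) (E(O, N) = ((O - N)/N + N/O)*O + 5 = (N/O + (O - N)/N)*O + 5 = O*(N/O + (O - N)/N) + 5 = 5 + O*(N/O + (O - N)/N))
E(1/(-48 - 11), 18) - 1*(-803) = (5 + 18 - 1/(-48 - 11) + (1/(-48 - 11))**2/18) - 1*(-803) = (5 + 18 - 1/(-59) + (1/(-59))**2/18) + 803 = (5 + 18 - 1*(-1/59) + (-1/59)**2/18) + 803 = (5 + 18 + 1/59 + (1/18)*(1/3481)) + 803 = (5 + 18 + 1/59 + 1/62658) + 803 = 1442197/62658 + 803 = 51756571/62658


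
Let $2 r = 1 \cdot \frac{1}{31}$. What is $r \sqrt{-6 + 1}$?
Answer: $\frac{i \sqrt{5}}{62} \approx 0.036066 i$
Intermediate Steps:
$r = \frac{1}{62}$ ($r = \frac{1 \cdot \frac{1}{31}}{2} = \frac{1}{2} \cdot \frac{1}{31} = \frac{1}{62} \approx 0.016129$)
$r \sqrt{-6 + 1} = \frac{\sqrt{-6 + 1}}{62} = \frac{\sqrt{-5}}{62} = \frac{i \sqrt{5}}{62}$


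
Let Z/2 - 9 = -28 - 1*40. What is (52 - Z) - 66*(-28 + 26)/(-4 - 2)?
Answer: 148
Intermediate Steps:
Z = -118 (Z = 18 + 2*(-28 - 1*40) = 18 + 2*(-28 - 40) = 18 + 2*(-68) = 18 - 136 = -118)
(52 - Z) - 66*(-28 + 26)/(-4 - 2) = (52 - 1*(-118)) - 66*(-28 + 26)/(-4 - 2) = (52 + 118) - (-132)/(-6) = 170 - (-132)*(-1)/6 = 170 - 66*⅓ = 170 - 22 = 148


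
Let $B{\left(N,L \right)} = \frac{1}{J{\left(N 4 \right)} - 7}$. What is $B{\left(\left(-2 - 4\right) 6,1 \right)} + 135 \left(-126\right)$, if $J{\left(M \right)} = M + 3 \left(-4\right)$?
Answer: $- \frac{2772631}{163} \approx -17010.0$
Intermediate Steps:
$J{\left(M \right)} = -12 + M$ ($J{\left(M \right)} = M - 12 = -12 + M$)
$B{\left(N,L \right)} = \frac{1}{-19 + 4 N}$ ($B{\left(N,L \right)} = \frac{1}{\left(-12 + N 4\right) - 7} = \frac{1}{\left(-12 + 4 N\right) - 7} = \frac{1}{-19 + 4 N}$)
$B{\left(\left(-2 - 4\right) 6,1 \right)} + 135 \left(-126\right) = \frac{1}{-19 + 4 \left(-2 - 4\right) 6} + 135 \left(-126\right) = \frac{1}{-19 + 4 \left(\left(-6\right) 6\right)} - 17010 = \frac{1}{-19 + 4 \left(-36\right)} - 17010 = \frac{1}{-19 - 144} - 17010 = \frac{1}{-163} - 17010 = - \frac{1}{163} - 17010 = - \frac{2772631}{163}$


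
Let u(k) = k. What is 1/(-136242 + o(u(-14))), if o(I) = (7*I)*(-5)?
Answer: -1/135752 ≈ -7.3664e-6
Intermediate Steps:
o(I) = -35*I
1/(-136242 + o(u(-14))) = 1/(-136242 - 35*(-14)) = 1/(-136242 + 490) = 1/(-135752) = -1/135752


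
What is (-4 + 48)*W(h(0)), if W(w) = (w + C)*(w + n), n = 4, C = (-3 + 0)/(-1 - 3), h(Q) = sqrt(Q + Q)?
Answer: 132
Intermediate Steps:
h(Q) = sqrt(2)*sqrt(Q) (h(Q) = sqrt(2*Q) = sqrt(2)*sqrt(Q))
C = 3/4 (C = -3/(-4) = -3*(-1/4) = 3/4 ≈ 0.75000)
W(w) = (4 + w)*(3/4 + w) (W(w) = (w + 3/4)*(w + 4) = (3/4 + w)*(4 + w) = (4 + w)*(3/4 + w))
(-4 + 48)*W(h(0)) = (-4 + 48)*(3 + (sqrt(2)*sqrt(0))**2 + 19*(sqrt(2)*sqrt(0))/4) = 44*(3 + (sqrt(2)*0)**2 + 19*(sqrt(2)*0)/4) = 44*(3 + 0**2 + (19/4)*0) = 44*(3 + 0 + 0) = 44*3 = 132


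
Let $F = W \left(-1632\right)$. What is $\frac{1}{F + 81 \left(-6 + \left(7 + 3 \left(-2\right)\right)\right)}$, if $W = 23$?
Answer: $- \frac{1}{37941} \approx -2.6357 \cdot 10^{-5}$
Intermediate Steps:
$F = -37536$ ($F = 23 \left(-1632\right) = -37536$)
$\frac{1}{F + 81 \left(-6 + \left(7 + 3 \left(-2\right)\right)\right)} = \frac{1}{-37536 + 81 \left(-6 + \left(7 + 3 \left(-2\right)\right)\right)} = \frac{1}{-37536 + 81 \left(-6 + \left(7 - 6\right)\right)} = \frac{1}{-37536 + 81 \left(-6 + 1\right)} = \frac{1}{-37536 + 81 \left(-5\right)} = \frac{1}{-37536 - 405} = \frac{1}{-37941} = - \frac{1}{37941}$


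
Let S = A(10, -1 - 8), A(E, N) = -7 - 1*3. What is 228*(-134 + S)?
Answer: -32832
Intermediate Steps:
A(E, N) = -10 (A(E, N) = -7 - 3 = -10)
S = -10
228*(-134 + S) = 228*(-134 - 10) = 228*(-144) = -32832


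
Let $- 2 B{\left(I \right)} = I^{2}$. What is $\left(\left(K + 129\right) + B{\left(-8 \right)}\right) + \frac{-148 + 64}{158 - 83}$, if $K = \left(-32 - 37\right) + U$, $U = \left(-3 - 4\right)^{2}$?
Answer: $\frac{1897}{25} \approx 75.88$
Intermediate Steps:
$U = 49$ ($U = \left(-7\right)^{2} = 49$)
$K = -20$ ($K = \left(-32 - 37\right) + 49 = -69 + 49 = -20$)
$B{\left(I \right)} = - \frac{I^{2}}{2}$
$\left(\left(K + 129\right) + B{\left(-8 \right)}\right) + \frac{-148 + 64}{158 - 83} = \left(\left(-20 + 129\right) - \frac{\left(-8\right)^{2}}{2}\right) + \frac{-148 + 64}{158 - 83} = \left(109 - 32\right) - \frac{84}{75} = \left(109 - 32\right) - \frac{28}{25} = 77 - \frac{28}{25} = \frac{1897}{25}$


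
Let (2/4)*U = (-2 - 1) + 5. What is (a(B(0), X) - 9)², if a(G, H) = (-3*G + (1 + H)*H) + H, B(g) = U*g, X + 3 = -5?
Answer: 1521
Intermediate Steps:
X = -8 (X = -3 - 5 = -8)
U = 4 (U = 2*((-2 - 1) + 5) = 2*(-3 + 5) = 2*2 = 4)
B(g) = 4*g
a(G, H) = H - 3*G + H*(1 + H) (a(G, H) = (-3*G + H*(1 + H)) + H = H - 3*G + H*(1 + H))
(a(B(0), X) - 9)² = (((-8)² - 12*0 + 2*(-8)) - 9)² = ((64 - 3*0 - 16) - 9)² = ((64 + 0 - 16) - 9)² = (48 - 9)² = 39² = 1521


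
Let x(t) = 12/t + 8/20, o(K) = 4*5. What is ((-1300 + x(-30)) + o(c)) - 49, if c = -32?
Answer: -1329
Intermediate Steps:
o(K) = 20
x(t) = 2/5 + 12/t (x(t) = 12/t + 8*(1/20) = 12/t + 2/5 = 2/5 + 12/t)
((-1300 + x(-30)) + o(c)) - 49 = ((-1300 + (2/5 + 12/(-30))) + 20) - 49 = ((-1300 + (2/5 + 12*(-1/30))) + 20) - 49 = ((-1300 + (2/5 - 2/5)) + 20) - 49 = ((-1300 + 0) + 20) - 49 = (-1300 + 20) - 49 = -1280 - 49 = -1329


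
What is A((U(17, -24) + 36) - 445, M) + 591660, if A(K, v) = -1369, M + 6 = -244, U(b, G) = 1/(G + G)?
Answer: 590291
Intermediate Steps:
U(b, G) = 1/(2*G)
M = -250 (M = -6 - 244 = -250)
A((U(17, -24) + 36) - 445, M) + 591660 = -1369 + 591660 = 590291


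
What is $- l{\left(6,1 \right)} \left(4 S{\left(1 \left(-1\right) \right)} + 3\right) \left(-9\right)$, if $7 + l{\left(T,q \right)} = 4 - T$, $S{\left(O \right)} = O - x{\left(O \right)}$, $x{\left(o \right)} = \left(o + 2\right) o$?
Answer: $-243$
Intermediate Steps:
$x{\left(o \right)} = o \left(2 + o\right)$ ($x{\left(o \right)} = \left(2 + o\right) o = o \left(2 + o\right)$)
$S{\left(O \right)} = O - O \left(2 + O\right)$
$l{\left(T,q \right)} = -3 - T$ ($l{\left(T,q \right)} = -7 - \left(-4 + T\right) = -3 - T$)
$- l{\left(6,1 \right)} \left(4 S{\left(1 \left(-1\right) \right)} + 3\right) \left(-9\right) = - \left(-3 - 6\right) \left(4 \cdot 1 \left(-1\right) \left(-1 - 1 \left(-1\right)\right) + 3\right) \left(-9\right) = - \left(-3 - 6\right) \left(4 \left(- (-1 - -1)\right) + 3\right) \left(-9\right) = - - 9 \left(4 \left(- (-1 + 1)\right) + 3\right) \left(-9\right) = - - 9 \left(4 \left(\left(-1\right) 0\right) + 3\right) \left(-9\right) = - - 9 \left(4 \cdot 0 + 3\right) \left(-9\right) = - - 9 \left(0 + 3\right) \left(-9\right) = - \left(-9\right) 3 \left(-9\right) = - \left(-27\right) \left(-9\right) = \left(-1\right) 243 = -243$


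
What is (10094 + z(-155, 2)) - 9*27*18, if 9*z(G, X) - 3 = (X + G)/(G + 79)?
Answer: 1304287/228 ≈ 5720.6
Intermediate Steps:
z(G, X) = 1/3 + (G + X)/(9*(79 + G)) (z(G, X) = 1/3 + ((X + G)/(G + 79))/9 = 1/3 + ((G + X)/(79 + G))/9 = 1/3 + (G + X)/(9*(79 + G)))
(10094 + z(-155, 2)) - 9*27*18 = (10094 + (237 + 2 + 4*(-155))/(9*(79 - 155))) - 9*27*18 = (10094 + (1/9)*(237 + 2 - 620)/(-76)) - 243*18 = (10094 + (1/9)*(-1/76)*(-381)) - 4374 = (10094 + 127/228) - 4374 = 2301559/228 - 4374 = 1304287/228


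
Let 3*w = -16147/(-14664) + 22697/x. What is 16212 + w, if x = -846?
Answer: 2138463109/131976 ≈ 16203.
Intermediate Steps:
w = -1131803/131976 (w = (-16147/(-14664) + 22697/(-846))/3 = (-16147*(-1/14664) + 22697*(-1/846))/3 = (16147/14664 - 22697/846)/3 = (1/3)*(-1131803/43992) = -1131803/131976 ≈ -8.5758)
16212 + w = 16212 - 1131803/131976 = 2138463109/131976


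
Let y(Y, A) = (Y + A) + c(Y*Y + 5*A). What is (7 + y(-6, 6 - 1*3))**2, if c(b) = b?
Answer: 3025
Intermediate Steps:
y(Y, A) = Y + Y**2 + 6*A (y(Y, A) = (Y + A) + (Y*Y + 5*A) = (A + Y) + (Y**2 + 5*A) = Y + Y**2 + 6*A)
(7 + y(-6, 6 - 1*3))**2 = (7 + (-6 + (-6)**2 + 6*(6 - 1*3)))**2 = (7 + (-6 + 36 + 6*(6 - 3)))**2 = (7 + (-6 + 36 + 6*3))**2 = (7 + (-6 + 36 + 18))**2 = (7 + 48)**2 = 55**2 = 3025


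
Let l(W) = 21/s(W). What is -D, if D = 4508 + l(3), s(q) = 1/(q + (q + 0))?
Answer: -4634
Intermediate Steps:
s(q) = 1/(2*q) (s(q) = 1/(q + q) = 1/(2*q))
l(W) = 42*W (l(W) = 21/((1/(2*W))) = 21*(2*W) = 42*W)
D = 4634 (D = 4508 + 42*3 = 4508 + 126 = 4634)
-D = -1*4634 = -4634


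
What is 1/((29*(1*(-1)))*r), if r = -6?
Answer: 1/174 ≈ 0.0057471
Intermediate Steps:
1/((29*(1*(-1)))*r) = 1/((29*(1*(-1)))*(-6)) = 1/((29*(-1))*(-6)) = 1/(-29*(-6)) = 1/174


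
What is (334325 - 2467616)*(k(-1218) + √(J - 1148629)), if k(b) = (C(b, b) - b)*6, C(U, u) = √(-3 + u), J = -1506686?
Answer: -15590090628 - 12799746*I*√1221 - 6399873*I*√295035 ≈ -1.559e+10 - 3.9235e+9*I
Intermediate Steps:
k(b) = -6*b + 6*√(-3 + b) (k(b) = (√(-3 + b) - b)*6 = -6*b + 6*√(-3 + b))
(334325 - 2467616)*(k(-1218) + √(J - 1148629)) = (334325 - 2467616)*((-6*(-1218) + 6*√(-3 - 1218)) + √(-1506686 - 1148629)) = -2133291*((7308 + 6*√(-1221)) + √(-2655315)) = -2133291*((7308 + 6*(I*√1221)) + 3*I*√295035) = -2133291*((7308 + 6*I*√1221) + 3*I*√295035) = -2133291*(7308 + 3*I*√295035 + 6*I*√1221) = -15590090628 - 12799746*I*√1221 - 6399873*I*√295035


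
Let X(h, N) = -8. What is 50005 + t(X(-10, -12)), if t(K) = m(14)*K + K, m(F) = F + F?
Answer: 49773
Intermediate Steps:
m(F) = 2*F
t(K) = 29*K (t(K) = (2*14)*K + K = 28*K + K = 29*K)
50005 + t(X(-10, -12)) = 50005 + 29*(-8) = 50005 - 232 = 49773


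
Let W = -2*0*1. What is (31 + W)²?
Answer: 961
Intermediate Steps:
W = 0 (W = 0*1 = 0)
(31 + W)² = (31 + 0)² = 31² = 961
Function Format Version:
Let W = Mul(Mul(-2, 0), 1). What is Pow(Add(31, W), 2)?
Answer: 961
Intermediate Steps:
W = 0 (W = Mul(0, 1) = 0)
Pow(Add(31, W), 2) = Pow(Add(31, 0), 2) = Pow(31, 2) = 961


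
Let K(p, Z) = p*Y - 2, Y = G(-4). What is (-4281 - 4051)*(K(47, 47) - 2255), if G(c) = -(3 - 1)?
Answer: 19588532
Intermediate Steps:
G(c) = -2 (G(c) = -1*2 = -2)
Y = -2
K(p, Z) = -2 - 2*p (K(p, Z) = p*(-2) - 2 = -2*p - 2 = -2 - 2*p)
(-4281 - 4051)*(K(47, 47) - 2255) = (-4281 - 4051)*((-2 - 2*47) - 2255) = -8332*((-2 - 94) - 2255) = -8332*(-96 - 2255) = -8332*(-2351) = 19588532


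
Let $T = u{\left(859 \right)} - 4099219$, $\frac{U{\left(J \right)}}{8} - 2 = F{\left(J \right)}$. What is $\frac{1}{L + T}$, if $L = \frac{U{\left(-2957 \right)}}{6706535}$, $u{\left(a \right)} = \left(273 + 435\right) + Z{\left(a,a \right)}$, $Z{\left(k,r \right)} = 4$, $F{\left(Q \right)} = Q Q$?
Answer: $- \frac{6706535}{27486710692437} \approx -2.4399 \cdot 10^{-7}$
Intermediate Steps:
$F{\left(Q \right)} = Q^{2}$
$U{\left(J \right)} = 16 + 8 J^{2}$
$u{\left(a \right)} = 712$ ($u{\left(a \right)} = \left(273 + 435\right) + 4 = 708 + 4 = 712$)
$L = \frac{69950808}{6706535}$ ($L = \frac{16 + 8 \left(-2957\right)^{2}}{6706535} = \left(16 + 8 \cdot 8743849\right) \frac{1}{6706535} = \left(16 + 69950792\right) \frac{1}{6706535} = 69950808 \cdot \frac{1}{6706535} = \frac{69950808}{6706535} \approx 10.43$)
$T = -4098507$ ($T = 712 - 4099219 = -4098507$)
$\frac{1}{L + T} = \frac{1}{\frac{69950808}{6706535} - 4098507} = \frac{1}{- \frac{27486710692437}{6706535}} = - \frac{6706535}{27486710692437}$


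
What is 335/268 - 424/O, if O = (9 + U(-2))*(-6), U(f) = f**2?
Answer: 1043/156 ≈ 6.6859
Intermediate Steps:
O = -78 (O = (9 + (-2)**2)*(-6) = (9 + 4)*(-6) = 13*(-6) = -78)
335/268 - 424/O = 335/268 - 424/(-78) = 335*(1/268) - 424*(-1/78) = 5/4 + 212/39 = 1043/156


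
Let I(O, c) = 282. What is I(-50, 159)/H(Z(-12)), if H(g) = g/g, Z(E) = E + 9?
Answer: 282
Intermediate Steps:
Z(E) = 9 + E
H(g) = 1
I(-50, 159)/H(Z(-12)) = 282/1 = 282*1 = 282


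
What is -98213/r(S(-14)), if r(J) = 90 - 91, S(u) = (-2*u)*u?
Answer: 98213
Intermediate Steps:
S(u) = -2*u²
r(J) = -1
-98213/r(S(-14)) = -98213/(-1) = -98213*(-1) = 98213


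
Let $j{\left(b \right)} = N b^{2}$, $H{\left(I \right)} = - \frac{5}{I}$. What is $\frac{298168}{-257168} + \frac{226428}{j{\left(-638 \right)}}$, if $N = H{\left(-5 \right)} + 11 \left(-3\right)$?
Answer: $- \frac{61593592007}{52339345696} \approx -1.1768$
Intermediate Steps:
$N = -32$ ($N = - \frac{5}{-5} + 11 \left(-3\right) = \left(-5\right) \left(- \frac{1}{5}\right) - 33 = 1 - 33 = -32$)
$j{\left(b \right)} = - 32 b^{2}$
$\frac{298168}{-257168} + \frac{226428}{j{\left(-638 \right)}} = \frac{298168}{-257168} + \frac{226428}{\left(-32\right) \left(-638\right)^{2}} = 298168 \left(- \frac{1}{257168}\right) + \frac{226428}{\left(-32\right) 407044} = - \frac{37271}{32146} + \frac{226428}{-13025408} = - \frac{37271}{32146} + 226428 \left(- \frac{1}{13025408}\right) = - \frac{37271}{32146} - \frac{56607}{3256352} = - \frac{61593592007}{52339345696}$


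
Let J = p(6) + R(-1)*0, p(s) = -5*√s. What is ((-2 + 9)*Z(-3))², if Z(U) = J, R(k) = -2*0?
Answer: 7350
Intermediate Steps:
R(k) = 0
J = -5*√6 (J = -5*√6 + 0*0 = -5*√6 + 0 = -5*√6 ≈ -12.247)
Z(U) = -5*√6
((-2 + 9)*Z(-3))² = ((-2 + 9)*(-5*√6))² = (7*(-5*√6))² = (-35*√6)² = 7350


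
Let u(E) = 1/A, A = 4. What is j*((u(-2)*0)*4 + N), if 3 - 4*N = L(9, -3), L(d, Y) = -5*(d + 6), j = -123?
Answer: -4797/2 ≈ -2398.5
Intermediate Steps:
L(d, Y) = -30 - 5*d (L(d, Y) = -5*(6 + d) = -30 - 5*d)
u(E) = 1/4
N = 39/2 (N = 3/4 - (-30 - 5*9)/4 = 3/4 - (-30 - 45)/4 = 3/4 - 1/4*(-75) = 3/4 + 75/4 = 39/2 ≈ 19.500)
j*((u(-2)*0)*4 + N) = -123*(((1/4)*0)*4 + 39/2) = -123*(0*4 + 39/2) = -123*(0 + 39/2) = -123*39/2 = -4797/2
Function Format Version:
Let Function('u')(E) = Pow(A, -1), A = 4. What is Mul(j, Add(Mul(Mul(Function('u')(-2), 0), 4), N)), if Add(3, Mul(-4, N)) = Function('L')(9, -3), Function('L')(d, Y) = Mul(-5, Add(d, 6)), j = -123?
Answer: Rational(-4797, 2) ≈ -2398.5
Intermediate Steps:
Function('L')(d, Y) = Add(-30, Mul(-5, d)) (Function('L')(d, Y) = Mul(-5, Add(6, d)) = Add(-30, Mul(-5, d)))
Function('u')(E) = Rational(1, 4) (Function('u')(E) = Pow(4, -1) = Rational(1, 4))
N = Rational(39, 2) (N = Add(Rational(3, 4), Mul(Rational(-1, 4), Add(-30, Mul(-5, 9)))) = Add(Rational(3, 4), Mul(Rational(-1, 4), Add(-30, -45))) = Add(Rational(3, 4), Mul(Rational(-1, 4), -75)) = Add(Rational(3, 4), Rational(75, 4)) = Rational(39, 2) ≈ 19.500)
Mul(j, Add(Mul(Mul(Function('u')(-2), 0), 4), N)) = Mul(-123, Add(Mul(Mul(Rational(1, 4), 0), 4), Rational(39, 2))) = Mul(-123, Add(Mul(0, 4), Rational(39, 2))) = Mul(-123, Add(0, Rational(39, 2))) = Mul(-123, Rational(39, 2)) = Rational(-4797, 2)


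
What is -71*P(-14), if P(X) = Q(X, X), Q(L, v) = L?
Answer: 994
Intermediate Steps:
P(X) = X
-71*P(-14) = -71*(-14) = 994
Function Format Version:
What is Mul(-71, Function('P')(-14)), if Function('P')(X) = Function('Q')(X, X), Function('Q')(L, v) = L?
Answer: 994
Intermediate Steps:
Function('P')(X) = X
Mul(-71, Function('P')(-14)) = Mul(-71, -14) = 994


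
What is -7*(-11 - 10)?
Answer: 147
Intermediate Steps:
-7*(-11 - 10) = -7*(-21) = 147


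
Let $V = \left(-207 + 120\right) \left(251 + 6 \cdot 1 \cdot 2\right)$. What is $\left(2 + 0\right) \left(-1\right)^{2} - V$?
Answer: $22883$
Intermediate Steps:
$V = -22881$ ($V = - 87 \left(251 + 6 \cdot 2\right) = - 87 \left(251 + 12\right) = \left(-87\right) 263 = -22881$)
$\left(2 + 0\right) \left(-1\right)^{2} - V = \left(2 + 0\right) \left(-1\right)^{2} - -22881 = 2 \cdot 1 + 22881 = 2 + 22881 = 22883$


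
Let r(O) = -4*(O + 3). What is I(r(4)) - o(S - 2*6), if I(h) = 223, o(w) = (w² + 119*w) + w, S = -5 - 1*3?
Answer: 2223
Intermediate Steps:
S = -8 (S = -5 - 3 = -8)
r(O) = -12 - 4*O (r(O) = -4*(3 + O) = -12 - 4*O)
o(w) = w² + 120*w
I(r(4)) - o(S - 2*6) = 223 - (-8 - 2*6)*(120 + (-8 - 2*6)) = 223 - (-8 - 12)*(120 + (-8 - 12)) = 223 - (-20)*(120 - 20) = 223 - (-20)*100 = 223 - 1*(-2000) = 223 + 2000 = 2223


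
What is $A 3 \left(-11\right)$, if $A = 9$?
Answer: $-297$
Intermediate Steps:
$A 3 \left(-11\right) = 9 \cdot 3 \left(-11\right) = 27 \left(-11\right) = -297$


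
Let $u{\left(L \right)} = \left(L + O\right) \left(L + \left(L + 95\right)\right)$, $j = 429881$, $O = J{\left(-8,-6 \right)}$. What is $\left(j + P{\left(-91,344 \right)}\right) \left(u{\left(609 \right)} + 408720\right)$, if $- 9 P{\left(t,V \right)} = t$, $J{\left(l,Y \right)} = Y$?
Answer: $\frac{1548199960060}{3} \approx 5.1607 \cdot 10^{11}$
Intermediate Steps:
$P{\left(t,V \right)} = - \frac{t}{9}$
$O = -6$
$u{\left(L \right)} = \left(-6 + L\right) \left(95 + 2 L\right)$ ($u{\left(L \right)} = \left(L - 6\right) \left(L + \left(L + 95\right)\right) = \left(-6 + L\right) \left(L + \left(95 + L\right)\right) = \left(-6 + L\right) \left(95 + 2 L\right)$)
$\left(j + P{\left(-91,344 \right)}\right) \left(u{\left(609 \right)} + 408720\right) = \left(429881 - - \frac{91}{9}\right) \left(\left(-570 + 2 \cdot 609^{2} + 83 \cdot 609\right) + 408720\right) = \left(429881 + \frac{91}{9}\right) \left(\left(-570 + 2 \cdot 370881 + 50547\right) + 408720\right) = \frac{3869020 \left(\left(-570 + 741762 + 50547\right) + 408720\right)}{9} = \frac{3869020 \left(791739 + 408720\right)}{9} = \frac{3869020}{9} \cdot 1200459 = \frac{1548199960060}{3}$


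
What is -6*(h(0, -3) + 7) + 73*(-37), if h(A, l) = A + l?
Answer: -2725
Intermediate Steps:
-6*(h(0, -3) + 7) + 73*(-37) = -6*((0 - 3) + 7) + 73*(-37) = -6*(-3 + 7) - 2701 = -6*4 - 2701 = -24 - 2701 = -2725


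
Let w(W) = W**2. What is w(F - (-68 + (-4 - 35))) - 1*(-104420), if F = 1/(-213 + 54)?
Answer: 2929250164/25281 ≈ 1.1587e+5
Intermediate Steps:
F = -1/159 (F = 1/(-159) = -1/159 ≈ -0.0062893)
w(F - (-68 + (-4 - 35))) - 1*(-104420) = (-1/159 - (-68 + (-4 - 35)))**2 - 1*(-104420) = (-1/159 - (-68 - 39))**2 + 104420 = (-1/159 - 1*(-107))**2 + 104420 = (-1/159 + 107)**2 + 104420 = (17012/159)**2 + 104420 = 289408144/25281 + 104420 = 2929250164/25281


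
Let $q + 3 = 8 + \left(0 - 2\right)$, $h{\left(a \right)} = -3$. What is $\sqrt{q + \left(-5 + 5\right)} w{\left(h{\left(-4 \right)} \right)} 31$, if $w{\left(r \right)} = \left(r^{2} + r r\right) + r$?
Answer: $465 \sqrt{3} \approx 805.4$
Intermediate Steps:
$w{\left(r \right)} = r + 2 r^{2}$ ($w{\left(r \right)} = \left(r^{2} + r^{2}\right) + r = 2 r^{2} + r = r + 2 r^{2}$)
$q = 3$ ($q = -3 + \left(8 + \left(0 - 2\right)\right) = -3 + \left(8 - 2\right) = -3 + 6 = 3$)
$\sqrt{q + \left(-5 + 5\right)} w{\left(h{\left(-4 \right)} \right)} 31 = \sqrt{3 + \left(-5 + 5\right)} \left(- 3 \left(1 + 2 \left(-3\right)\right)\right) 31 = \sqrt{3 + 0} \left(- 3 \left(1 - 6\right)\right) 31 = \sqrt{3} \left(\left(-3\right) \left(-5\right)\right) 31 = \sqrt{3} \cdot 15 \cdot 31 = 15 \sqrt{3} \cdot 31 = 465 \sqrt{3}$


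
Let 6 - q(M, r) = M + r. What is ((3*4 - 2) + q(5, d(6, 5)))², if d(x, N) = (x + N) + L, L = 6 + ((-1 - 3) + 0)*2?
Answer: 4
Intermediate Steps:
L = -2 (L = 6 + (-4 + 0)*2 = 6 - 4*2 = 6 - 8 = -2)
d(x, N) = -2 + N + x (d(x, N) = (x + N) - 2 = (N + x) - 2 = -2 + N + x)
q(M, r) = 6 - M - r (q(M, r) = 6 - (M + r) = 6 + (-M - r) = 6 - M - r)
((3*4 - 2) + q(5, d(6, 5)))² = ((3*4 - 2) + (6 - 1*5 - (-2 + 5 + 6)))² = ((12 - 2) + (6 - 5 - 1*9))² = (10 + (6 - 5 - 9))² = (10 - 8)² = 2² = 4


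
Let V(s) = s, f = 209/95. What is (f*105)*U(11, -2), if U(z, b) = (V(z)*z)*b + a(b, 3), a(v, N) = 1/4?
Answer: -223377/4 ≈ -55844.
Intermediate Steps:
f = 11/5 (f = 209*(1/95) = 11/5 ≈ 2.2000)
a(v, N) = ¼
U(z, b) = ¼ + b*z² (U(z, b) = (z*z)*b + ¼ = z²*b + ¼ = b*z² + ¼ = ¼ + b*z²)
(f*105)*U(11, -2) = ((11/5)*105)*(¼ - 2*11²) = 231*(¼ - 2*121) = 231*(¼ - 242) = 231*(-967/4) = -223377/4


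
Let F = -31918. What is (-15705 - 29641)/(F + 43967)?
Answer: -45346/12049 ≈ -3.7635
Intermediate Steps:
(-15705 - 29641)/(F + 43967) = (-15705 - 29641)/(-31918 + 43967) = -45346/12049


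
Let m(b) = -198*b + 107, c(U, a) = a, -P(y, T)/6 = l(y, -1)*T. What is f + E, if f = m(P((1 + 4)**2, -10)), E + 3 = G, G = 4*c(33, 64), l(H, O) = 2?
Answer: -23400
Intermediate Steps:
P(y, T) = -12*T
G = 256 (G = 4*64 = 256)
m(b) = 107 - 198*b
E = 253 (E = -3 + 256 = 253)
f = -23653 (f = 107 - (-2376)*(-10) = 107 - 198*120 = 107 - 23760 = -23653)
f + E = -23653 + 253 = -23400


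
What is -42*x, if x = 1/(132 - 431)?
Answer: 42/299 ≈ 0.14047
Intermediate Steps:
x = -1/299 (x = 1/(-299) = -1/299 ≈ -0.0033445)
-42*x = -42*(-1/299) = 42/299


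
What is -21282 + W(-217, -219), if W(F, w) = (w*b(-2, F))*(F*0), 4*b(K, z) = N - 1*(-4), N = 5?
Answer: -21282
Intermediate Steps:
b(K, z) = 9/4 (b(K, z) = (5 - 1*(-4))/4 = (5 + 4)/4 = (1/4)*9 = 9/4)
W(F, w) = 0 (W(F, w) = (w*(9/4))*(F*0) = (9*w/4)*0 = 0)
-21282 + W(-217, -219) = -21282 + 0 = -21282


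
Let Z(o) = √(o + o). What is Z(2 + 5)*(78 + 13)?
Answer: 91*√14 ≈ 340.49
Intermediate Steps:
Z(o) = √2*√o (Z(o) = √(2*o) = √2*√o)
Z(2 + 5)*(78 + 13) = (√2*√(2 + 5))*(78 + 13) = (√2*√7)*91 = √14*91 = 91*√14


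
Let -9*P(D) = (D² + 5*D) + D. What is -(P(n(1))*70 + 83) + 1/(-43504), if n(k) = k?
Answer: -11180537/391536 ≈ -28.556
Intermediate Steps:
P(D) = -2*D/3 - D²/9 (P(D) = -((D² + 5*D) + D)/9 = -(D² + 6*D)/9 = -2*D/3 - D²/9)
-(P(n(1))*70 + 83) + 1/(-43504) = -(-⅑*1*(6 + 1)*70 + 83) + 1/(-43504) = -(-⅑*1*7*70 + 83) - 1/43504 = -(-7/9*70 + 83) - 1/43504 = -(-490/9 + 83) - 1/43504 = -1*257/9 - 1/43504 = -257/9 - 1/43504 = -11180537/391536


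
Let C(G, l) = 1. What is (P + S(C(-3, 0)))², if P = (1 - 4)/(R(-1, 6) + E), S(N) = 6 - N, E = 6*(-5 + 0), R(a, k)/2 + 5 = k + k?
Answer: 6889/256 ≈ 26.910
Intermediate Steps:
R(a, k) = -10 + 4*k (R(a, k) = -10 + 2*(k + k) = -10 + 2*(2*k) = -10 + 4*k)
E = -30 (E = 6*(-5) = -30)
P = 3/16 (P = (1 - 4)/((-10 + 4*6) - 30) = -3/((-10 + 24) - 30) = -3/(14 - 30) = -3/(-16) = -3*(-1/16) = 3/16 ≈ 0.18750)
(P + S(C(-3, 0)))² = (3/16 + (6 - 1*1))² = (3/16 + (6 - 1))² = (3/16 + 5)² = (83/16)² = 6889/256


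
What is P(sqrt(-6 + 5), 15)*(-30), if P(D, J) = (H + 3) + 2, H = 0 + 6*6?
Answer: -1230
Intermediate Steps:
H = 36 (H = 0 + 36 = 36)
P(D, J) = 41 (P(D, J) = (36 + 3) + 2 = 39 + 2 = 41)
P(sqrt(-6 + 5), 15)*(-30) = 41*(-30) = -1230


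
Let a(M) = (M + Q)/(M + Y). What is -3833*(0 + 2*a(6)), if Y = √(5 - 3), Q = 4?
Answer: -229980/17 + 38330*√2/17 ≈ -10340.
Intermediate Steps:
Y = √2 ≈ 1.4142
a(M) = (4 + M)/(M + √2) (a(M) = (M + 4)/(M + √2) = (4 + M)/(M + √2))
-3833*(0 + 2*a(6)) = -3833*(0 + 2*((4 + 6)/(6 + √2))) = -3833*(0 + 2*(10/(6 + √2))) = -3833*(0 + 20/(6 + √2)) = -76660/(6 + √2)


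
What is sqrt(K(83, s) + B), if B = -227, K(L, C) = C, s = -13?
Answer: 4*I*sqrt(15) ≈ 15.492*I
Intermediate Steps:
sqrt(K(83, s) + B) = sqrt(-13 - 227) = sqrt(-240) = 4*I*sqrt(15)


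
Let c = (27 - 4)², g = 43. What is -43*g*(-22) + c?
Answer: 41207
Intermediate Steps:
c = 529 (c = 23² = 529)
-43*g*(-22) + c = -43*43*(-22) + 529 = -1849*(-22) + 529 = 40678 + 529 = 41207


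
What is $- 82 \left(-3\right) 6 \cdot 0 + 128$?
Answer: $128$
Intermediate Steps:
$- 82 \left(-3\right) 6 \cdot 0 + 128 = - 82 \left(\left(-18\right) 0\right) + 128 = \left(-82\right) 0 + 128 = 0 + 128 = 128$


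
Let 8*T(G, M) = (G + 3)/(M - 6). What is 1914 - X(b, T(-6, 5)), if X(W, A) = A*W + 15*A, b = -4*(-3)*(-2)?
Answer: 15339/8 ≈ 1917.4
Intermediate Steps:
b = -24 (b = 12*(-2) = -24)
T(G, M) = (3 + G)/(8*(-6 + M)) (T(G, M) = ((G + 3)/(M - 6))/8 = ((3 + G)/(-6 + M))/8 = (3 + G)/(8*(-6 + M)))
X(W, A) = 15*A + A*W
1914 - X(b, T(-6, 5)) = 1914 - (3 - 6)/(8*(-6 + 5))*(15 - 24) = 1914 - (⅛)*(-3)/(-1)*(-9) = 1914 - (⅛)*(-1)*(-3)*(-9) = 1914 - 3*(-9)/8 = 1914 - 1*(-27/8) = 1914 + 27/8 = 15339/8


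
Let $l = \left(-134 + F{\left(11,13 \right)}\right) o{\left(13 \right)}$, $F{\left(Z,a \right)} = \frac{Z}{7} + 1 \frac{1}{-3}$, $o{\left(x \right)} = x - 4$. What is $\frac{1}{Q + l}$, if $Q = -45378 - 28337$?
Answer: $- \frac{7}{524369} \approx -1.3349 \cdot 10^{-5}$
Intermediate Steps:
$o{\left(x \right)} = -4 + x$ ($o{\left(x \right)} = x - 4 = -4 + x$)
$F{\left(Z,a \right)} = - \frac{1}{3} + \frac{Z}{7}$ ($F{\left(Z,a \right)} = Z \frac{1}{7} + 1 \left(- \frac{1}{3}\right) = \frac{Z}{7} - \frac{1}{3} = - \frac{1}{3} + \frac{Z}{7}$)
$l = - \frac{8364}{7}$ ($l = \left(-134 + \left(- \frac{1}{3} + \frac{1}{7} \cdot 11\right)\right) \left(-4 + 13\right) = \left(-134 + \left(- \frac{1}{3} + \frac{11}{7}\right)\right) 9 = \left(-134 + \frac{26}{21}\right) 9 = \left(- \frac{2788}{21}\right) 9 = - \frac{8364}{7} \approx -1194.9$)
$Q = -73715$
$\frac{1}{Q + l} = \frac{1}{-73715 - \frac{8364}{7}} = \frac{1}{- \frac{524369}{7}} = - \frac{7}{524369}$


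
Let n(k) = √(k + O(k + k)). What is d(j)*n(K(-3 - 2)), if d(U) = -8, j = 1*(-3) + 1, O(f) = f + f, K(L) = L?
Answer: -40*I ≈ -40.0*I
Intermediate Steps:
O(f) = 2*f
j = -2 (j = -3 + 1 = -2)
n(k) = √5*√k (n(k) = √(k + 2*(k + k)) = √(k + 2*(2*k)) = √(k + 4*k) = √(5*k) = √5*√k)
d(j)*n(K(-3 - 2)) = -8*√5*√(-3 - 2) = -8*√5*√(-5) = -8*√5*I*√5 = -40*I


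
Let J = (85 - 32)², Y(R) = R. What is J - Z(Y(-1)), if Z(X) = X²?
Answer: 2808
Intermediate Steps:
J = 2809 (J = 53² = 2809)
J - Z(Y(-1)) = 2809 - 1*(-1)² = 2809 - 1*1 = 2809 - 1 = 2808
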